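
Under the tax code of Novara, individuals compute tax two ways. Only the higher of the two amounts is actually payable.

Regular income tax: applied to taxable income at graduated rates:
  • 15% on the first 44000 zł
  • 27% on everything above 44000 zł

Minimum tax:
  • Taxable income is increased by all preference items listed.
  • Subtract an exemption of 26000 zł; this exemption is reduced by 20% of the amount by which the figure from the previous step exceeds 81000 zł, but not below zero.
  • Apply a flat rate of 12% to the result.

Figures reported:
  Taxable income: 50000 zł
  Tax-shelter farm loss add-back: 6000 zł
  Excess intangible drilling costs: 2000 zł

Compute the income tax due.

Minimum tax:
  Adjusted income: 50000 zł + 6000 zł + 2000 zł = 58000 zł
  Exemption: 58000 zł ≤ 81000 zł, so full 26000 zł applies
  Base: 58000 zł − 26000 zł = 32000 zł
  32000 zł × 12% = 3840 zł

Regular income tax:
  44000 zł × 15% = 6600 zł
  6000 zł × 27% = 1620 zł
  → 8220 zł

8220 zł > 3840 zł, so the regular income tax governs.

8220 zł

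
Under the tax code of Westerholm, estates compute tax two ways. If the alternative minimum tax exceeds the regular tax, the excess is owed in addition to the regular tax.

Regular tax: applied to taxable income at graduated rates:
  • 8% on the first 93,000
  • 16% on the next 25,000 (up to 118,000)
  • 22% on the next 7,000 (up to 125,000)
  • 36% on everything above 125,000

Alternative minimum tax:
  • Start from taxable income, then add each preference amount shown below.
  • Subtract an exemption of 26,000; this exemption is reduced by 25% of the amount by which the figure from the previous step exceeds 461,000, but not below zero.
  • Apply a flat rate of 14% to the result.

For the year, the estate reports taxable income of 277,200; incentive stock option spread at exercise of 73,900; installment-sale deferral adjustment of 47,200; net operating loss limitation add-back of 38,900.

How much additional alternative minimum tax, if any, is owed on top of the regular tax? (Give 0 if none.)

Regular tax:
  93,000 × 8% = 7,440
  25,000 × 16% = 4,000
  7,000 × 22% = 1,540
  152,200 × 36% = 54,792
  → 67,772

Alternative minimum tax:
  Adjusted income: 277,200 + 73,900 + 47,200 + 38,900 = 437,200
  Exemption: 437,200 ≤ 461,000, so full 26,000 applies
  Base: 437,200 − 26,000 = 411,200
  411,200 × 14% = 57,568

57,568 ≤ 67,772, so no add-on is due.

0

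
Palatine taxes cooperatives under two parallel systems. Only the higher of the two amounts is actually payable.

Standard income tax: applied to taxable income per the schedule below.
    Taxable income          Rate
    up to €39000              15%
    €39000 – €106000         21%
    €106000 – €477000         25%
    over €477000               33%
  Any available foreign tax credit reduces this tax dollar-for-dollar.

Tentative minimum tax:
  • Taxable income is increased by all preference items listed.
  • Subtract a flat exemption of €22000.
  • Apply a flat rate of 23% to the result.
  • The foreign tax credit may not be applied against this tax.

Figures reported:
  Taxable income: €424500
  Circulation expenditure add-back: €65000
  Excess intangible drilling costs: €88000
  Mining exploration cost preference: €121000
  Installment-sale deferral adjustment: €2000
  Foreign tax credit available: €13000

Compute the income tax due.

€156055

Standard income tax:
  €39000 × 15% = €5850
  €67000 × 21% = €14070
  €318500 × 25% = €79625
  → €99545
  Less foreign tax credit €13000 → €86545

Tentative minimum tax:
  Adjusted income: €424500 + €65000 + €88000 + €121000 + €2000 = €700500
  Less exemption €22000 → base €678500
  €678500 × 23% = €156055

€156055 > €86545, so the tentative minimum tax is the binding amount.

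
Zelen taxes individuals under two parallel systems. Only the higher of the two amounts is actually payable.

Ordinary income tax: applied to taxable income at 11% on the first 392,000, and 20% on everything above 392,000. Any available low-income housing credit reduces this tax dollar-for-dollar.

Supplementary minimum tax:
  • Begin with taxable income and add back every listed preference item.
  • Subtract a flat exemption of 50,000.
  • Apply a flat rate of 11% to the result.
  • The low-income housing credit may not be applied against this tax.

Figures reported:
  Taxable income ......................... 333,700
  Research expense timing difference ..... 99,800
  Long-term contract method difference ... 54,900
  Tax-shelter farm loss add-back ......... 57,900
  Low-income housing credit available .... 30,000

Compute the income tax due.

Ordinary income tax:
  333,700 × 11% = 36,707
  Less low-income housing credit 30,000 → 6,707

Supplementary minimum tax:
  Adjusted income: 333,700 + 99,800 + 54,900 + 57,900 = 546,300
  Less exemption 50,000 → base 496,300
  496,300 × 11% = 54,593

54,593 > 6,707, so the supplementary minimum tax is the binding amount.

54,593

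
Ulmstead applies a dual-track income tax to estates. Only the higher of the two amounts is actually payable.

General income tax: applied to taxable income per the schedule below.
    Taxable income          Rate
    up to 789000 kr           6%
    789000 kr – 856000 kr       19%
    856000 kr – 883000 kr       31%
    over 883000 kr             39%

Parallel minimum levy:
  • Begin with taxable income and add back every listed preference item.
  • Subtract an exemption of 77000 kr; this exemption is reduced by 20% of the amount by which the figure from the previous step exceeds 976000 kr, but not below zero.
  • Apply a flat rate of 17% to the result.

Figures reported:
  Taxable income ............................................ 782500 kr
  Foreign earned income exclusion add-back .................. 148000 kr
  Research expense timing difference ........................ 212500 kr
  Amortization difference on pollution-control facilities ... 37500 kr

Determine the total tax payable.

General income tax:
  782500 kr × 6% = 46950 kr

Parallel minimum levy:
  Adjusted income: 782500 kr + 148000 kr + 212500 kr + 37500 kr = 1180500 kr
  Exemption: 77000 kr − 20% × (1180500 kr − 976000 kr) = 77000 kr − 40900 kr = 36100 kr
  Base: 1180500 kr − 36100 kr = 1144400 kr
  1144400 kr × 17% = 194548 kr

194548 kr > 46950 kr, so the parallel minimum levy is the binding amount.

194548 kr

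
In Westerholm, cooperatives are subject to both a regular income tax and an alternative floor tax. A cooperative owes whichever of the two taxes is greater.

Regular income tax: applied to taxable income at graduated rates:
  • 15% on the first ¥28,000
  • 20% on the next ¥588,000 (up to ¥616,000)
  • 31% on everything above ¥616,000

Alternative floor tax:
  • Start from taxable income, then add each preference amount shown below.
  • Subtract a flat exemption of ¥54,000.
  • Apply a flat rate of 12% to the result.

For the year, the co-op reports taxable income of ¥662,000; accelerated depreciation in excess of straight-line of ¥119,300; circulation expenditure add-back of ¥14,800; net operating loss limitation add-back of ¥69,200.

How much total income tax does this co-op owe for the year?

Alternative floor tax:
  Adjusted income: ¥662,000 + ¥119,300 + ¥14,800 + ¥69,200 = ¥865,300
  Less exemption ¥54,000 → base ¥811,300
  ¥811,300 × 12% = ¥97,356

Regular income tax:
  ¥28,000 × 15% = ¥4,200
  ¥588,000 × 20% = ¥117,600
  ¥46,000 × 31% = ¥14,260
  → ¥136,060

¥136,060 > ¥97,356, so the regular income tax governs.

¥136,060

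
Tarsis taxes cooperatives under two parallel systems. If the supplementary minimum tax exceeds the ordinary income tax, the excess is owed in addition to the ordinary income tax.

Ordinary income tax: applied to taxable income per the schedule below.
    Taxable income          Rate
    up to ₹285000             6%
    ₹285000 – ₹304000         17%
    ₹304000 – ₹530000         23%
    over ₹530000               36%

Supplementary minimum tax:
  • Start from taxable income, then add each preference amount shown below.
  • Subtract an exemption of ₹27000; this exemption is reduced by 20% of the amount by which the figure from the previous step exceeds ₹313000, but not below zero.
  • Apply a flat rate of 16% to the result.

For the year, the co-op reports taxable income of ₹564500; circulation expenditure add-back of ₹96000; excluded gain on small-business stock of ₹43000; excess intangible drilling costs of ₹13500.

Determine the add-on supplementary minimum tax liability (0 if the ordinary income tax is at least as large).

₹29990

Supplementary minimum tax:
  Adjusted income: ₹564500 + ₹96000 + ₹43000 + ₹13500 = ₹717000
  Exemption: 20% × (₹717000 − ₹313000) = ₹80800 ≥ ₹27000, so the exemption is fully phased out
  Base: ₹717000 − ₹0 = ₹717000
  ₹717000 × 16% = ₹114720

Ordinary income tax:
  ₹285000 × 6% = ₹17100
  ₹19000 × 17% = ₹3230
  ₹226000 × 23% = ₹51980
  ₹34500 × 36% = ₹12420
  → ₹84730

Excess of supplementary minimum tax over ordinary income tax: ₹114720 − ₹84730 = ₹29990.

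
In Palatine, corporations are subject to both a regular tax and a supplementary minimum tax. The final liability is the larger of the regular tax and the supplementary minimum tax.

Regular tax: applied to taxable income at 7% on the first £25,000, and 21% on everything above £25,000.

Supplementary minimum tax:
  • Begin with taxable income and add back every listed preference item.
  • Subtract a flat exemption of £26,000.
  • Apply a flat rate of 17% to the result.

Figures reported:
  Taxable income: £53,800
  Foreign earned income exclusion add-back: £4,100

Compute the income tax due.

Regular tax:
  £25,000 × 7% = £1,750
  £28,800 × 21% = £6,048
  → £7,798

Supplementary minimum tax:
  Adjusted income: £53,800 + £4,100 = £57,900
  Less exemption £26,000 → base £31,900
  £31,900 × 17% = £5,423

£7,798 > £5,423, so the regular tax governs.

£7,798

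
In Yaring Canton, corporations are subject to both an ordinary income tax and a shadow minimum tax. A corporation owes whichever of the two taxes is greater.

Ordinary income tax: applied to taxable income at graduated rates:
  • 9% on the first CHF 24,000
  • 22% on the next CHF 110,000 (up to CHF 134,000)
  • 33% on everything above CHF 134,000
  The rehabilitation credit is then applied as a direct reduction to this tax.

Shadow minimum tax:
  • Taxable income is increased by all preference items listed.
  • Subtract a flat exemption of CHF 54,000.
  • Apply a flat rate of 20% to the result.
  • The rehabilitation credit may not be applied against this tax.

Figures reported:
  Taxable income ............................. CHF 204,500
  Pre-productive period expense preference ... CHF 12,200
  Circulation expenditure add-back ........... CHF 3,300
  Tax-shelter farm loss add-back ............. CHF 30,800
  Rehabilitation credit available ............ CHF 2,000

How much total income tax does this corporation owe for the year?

Ordinary income tax:
  CHF 24,000 × 9% = CHF 2,160
  CHF 110,000 × 22% = CHF 24,200
  CHF 70,500 × 33% = CHF 23,265
  → CHF 49,625
  Less rehabilitation credit CHF 2,000 → CHF 47,625

Shadow minimum tax:
  Adjusted income: CHF 204,500 + CHF 12,200 + CHF 3,300 + CHF 30,800 = CHF 250,800
  Less exemption CHF 54,000 → base CHF 196,800
  CHF 196,800 × 20% = CHF 39,360

CHF 47,625 > CHF 39,360, so the ordinary income tax governs.

CHF 47,625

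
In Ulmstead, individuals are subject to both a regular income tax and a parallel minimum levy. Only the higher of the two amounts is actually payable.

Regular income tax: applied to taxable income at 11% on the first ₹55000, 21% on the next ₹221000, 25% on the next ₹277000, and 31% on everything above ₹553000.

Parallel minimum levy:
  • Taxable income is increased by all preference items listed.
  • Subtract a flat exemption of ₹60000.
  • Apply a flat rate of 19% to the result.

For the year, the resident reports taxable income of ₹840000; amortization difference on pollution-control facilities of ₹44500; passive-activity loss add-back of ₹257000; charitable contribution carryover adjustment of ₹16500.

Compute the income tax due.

Regular income tax:
  ₹55000 × 11% = ₹6050
  ₹221000 × 21% = ₹46410
  ₹277000 × 25% = ₹69250
  ₹287000 × 31% = ₹88970
  → ₹210680

Parallel minimum levy:
  Adjusted income: ₹840000 + ₹44500 + ₹257000 + ₹16500 = ₹1158000
  Less exemption ₹60000 → base ₹1098000
  ₹1098000 × 19% = ₹208620

₹210680 > ₹208620, so the regular income tax governs.

₹210680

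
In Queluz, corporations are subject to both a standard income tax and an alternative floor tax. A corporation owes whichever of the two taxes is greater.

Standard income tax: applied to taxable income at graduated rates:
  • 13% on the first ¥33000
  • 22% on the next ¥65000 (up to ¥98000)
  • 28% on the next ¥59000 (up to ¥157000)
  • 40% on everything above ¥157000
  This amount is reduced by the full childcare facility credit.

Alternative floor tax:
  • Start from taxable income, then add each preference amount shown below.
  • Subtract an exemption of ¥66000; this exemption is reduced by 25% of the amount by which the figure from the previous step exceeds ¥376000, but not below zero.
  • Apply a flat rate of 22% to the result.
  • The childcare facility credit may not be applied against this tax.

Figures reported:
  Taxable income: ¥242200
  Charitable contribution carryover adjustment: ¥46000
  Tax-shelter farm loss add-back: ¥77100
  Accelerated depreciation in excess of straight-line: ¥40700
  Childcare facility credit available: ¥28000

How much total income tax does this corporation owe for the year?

¥76450

Alternative floor tax:
  Adjusted income: ¥242200 + ¥46000 + ¥77100 + ¥40700 = ¥406000
  Exemption: ¥66000 − 25% × (¥406000 − ¥376000) = ¥66000 − ¥7500 = ¥58500
  Base: ¥406000 − ¥58500 = ¥347500
  ¥347500 × 22% = ¥76450

Standard income tax:
  ¥33000 × 13% = ¥4290
  ¥65000 × 22% = ¥14300
  ¥59000 × 28% = ¥16520
  ¥85200 × 40% = ¥34080
  → ¥69190
  Less childcare facility credit ¥28000 → ¥41190

¥76450 > ¥41190, so the alternative floor tax is the binding amount.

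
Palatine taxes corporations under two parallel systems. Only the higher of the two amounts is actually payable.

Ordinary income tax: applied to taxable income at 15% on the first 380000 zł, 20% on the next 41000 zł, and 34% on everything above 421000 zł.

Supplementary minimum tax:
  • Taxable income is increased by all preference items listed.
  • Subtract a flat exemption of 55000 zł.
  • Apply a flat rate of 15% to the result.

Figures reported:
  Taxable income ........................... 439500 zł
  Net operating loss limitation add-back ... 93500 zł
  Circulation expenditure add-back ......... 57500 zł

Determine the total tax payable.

Supplementary minimum tax:
  Adjusted income: 439500 zł + 93500 zł + 57500 zł = 590500 zł
  Less exemption 55000 zł → base 535500 zł
  535500 zł × 15% = 80325 zł

Ordinary income tax:
  380000 zł × 15% = 57000 zł
  41000 zł × 20% = 8200 zł
  18500 zł × 34% = 6290 zł
  → 71490 zł

80325 zł > 71490 zł, so the supplementary minimum tax is the binding amount.

80325 zł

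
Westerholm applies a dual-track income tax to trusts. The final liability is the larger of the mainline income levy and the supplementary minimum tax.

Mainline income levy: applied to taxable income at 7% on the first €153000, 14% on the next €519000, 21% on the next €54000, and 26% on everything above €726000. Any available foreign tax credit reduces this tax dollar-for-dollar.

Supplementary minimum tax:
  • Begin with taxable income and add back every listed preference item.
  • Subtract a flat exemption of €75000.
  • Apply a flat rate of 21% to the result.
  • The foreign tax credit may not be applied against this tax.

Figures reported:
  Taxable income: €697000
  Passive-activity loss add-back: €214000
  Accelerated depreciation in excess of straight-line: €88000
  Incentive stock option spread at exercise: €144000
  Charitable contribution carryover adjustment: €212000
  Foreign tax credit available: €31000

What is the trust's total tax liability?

€268800

Supplementary minimum tax:
  Adjusted income: €697000 + €214000 + €88000 + €144000 + €212000 = €1355000
  Less exemption €75000 → base €1280000
  €1280000 × 21% = €268800

Mainline income levy:
  €153000 × 7% = €10710
  €519000 × 14% = €72660
  €25000 × 21% = €5250
  → €88620
  Less foreign tax credit €31000 → €57620

€268800 > €57620, so the supplementary minimum tax is the binding amount.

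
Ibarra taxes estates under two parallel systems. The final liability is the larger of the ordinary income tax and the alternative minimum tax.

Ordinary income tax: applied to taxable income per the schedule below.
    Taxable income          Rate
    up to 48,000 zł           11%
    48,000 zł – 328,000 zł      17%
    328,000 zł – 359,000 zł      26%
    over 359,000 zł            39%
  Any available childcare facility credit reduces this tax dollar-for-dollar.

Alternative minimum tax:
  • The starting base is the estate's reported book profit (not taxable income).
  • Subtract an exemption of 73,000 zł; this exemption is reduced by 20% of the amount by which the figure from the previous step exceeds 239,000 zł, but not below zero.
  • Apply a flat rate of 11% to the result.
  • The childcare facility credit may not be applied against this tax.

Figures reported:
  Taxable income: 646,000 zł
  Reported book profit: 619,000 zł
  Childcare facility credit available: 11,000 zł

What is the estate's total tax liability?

Alternative minimum tax:
  Base (reported book profit): 619,000 zł
  Exemption: 20% × (619,000 zł − 239,000 zł) = 76,000 zł ≥ 73,000 zł, so the exemption is fully phased out
  Base: 619,000 zł − 0 zł = 619,000 zł
  619,000 zł × 11% = 68,090 zł

Ordinary income tax:
  48,000 zł × 11% = 5,280 zł
  280,000 zł × 17% = 47,600 zł
  31,000 zł × 26% = 8,060 zł
  287,000 zł × 39% = 111,930 zł
  → 172,870 zł
  Less childcare facility credit 11,000 zł → 161,870 zł

161,870 zł > 68,090 zł, so the ordinary income tax governs.

161,870 zł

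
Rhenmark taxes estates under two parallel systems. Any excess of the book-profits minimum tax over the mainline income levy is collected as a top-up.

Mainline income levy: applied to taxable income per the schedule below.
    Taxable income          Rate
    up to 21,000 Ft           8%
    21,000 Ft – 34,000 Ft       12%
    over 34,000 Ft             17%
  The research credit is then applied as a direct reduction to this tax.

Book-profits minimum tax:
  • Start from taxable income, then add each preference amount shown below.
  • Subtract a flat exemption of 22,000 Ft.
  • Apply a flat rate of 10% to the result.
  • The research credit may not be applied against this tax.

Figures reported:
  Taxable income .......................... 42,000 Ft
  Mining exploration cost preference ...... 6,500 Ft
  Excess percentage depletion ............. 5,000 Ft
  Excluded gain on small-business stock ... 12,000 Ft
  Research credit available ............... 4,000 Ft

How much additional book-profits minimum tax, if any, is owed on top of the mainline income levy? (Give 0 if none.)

Book-profits minimum tax:
  Adjusted income: 42,000 Ft + 6,500 Ft + 5,000 Ft + 12,000 Ft = 65,500 Ft
  Less exemption 22,000 Ft → base 43,500 Ft
  43,500 Ft × 10% = 4,350 Ft

Mainline income levy:
  21,000 Ft × 8% = 1,680 Ft
  13,000 Ft × 12% = 1,560 Ft
  8,000 Ft × 17% = 1,360 Ft
  → 4,600 Ft
  Less research credit 4,000 Ft → 600 Ft

Excess of book-profits minimum tax over mainline income levy: 4,350 Ft − 600 Ft = 3,750 Ft.

3,750 Ft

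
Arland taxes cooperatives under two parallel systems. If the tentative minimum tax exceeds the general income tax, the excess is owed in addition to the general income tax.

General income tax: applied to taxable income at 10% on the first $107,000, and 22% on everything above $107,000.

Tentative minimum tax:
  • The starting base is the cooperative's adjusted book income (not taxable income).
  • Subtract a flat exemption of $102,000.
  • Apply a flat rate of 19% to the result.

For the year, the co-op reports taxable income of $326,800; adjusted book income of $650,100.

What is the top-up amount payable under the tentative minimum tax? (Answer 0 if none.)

$45,083

General income tax:
  $107,000 × 10% = $10,700
  $219,800 × 22% = $48,356
  → $59,056

Tentative minimum tax:
  Base (adjusted book income): $650,100
  Less exemption $102,000 → base $548,100
  $548,100 × 19% = $104,139

Excess of tentative minimum tax over general income tax: $104,139 − $59,056 = $45,083.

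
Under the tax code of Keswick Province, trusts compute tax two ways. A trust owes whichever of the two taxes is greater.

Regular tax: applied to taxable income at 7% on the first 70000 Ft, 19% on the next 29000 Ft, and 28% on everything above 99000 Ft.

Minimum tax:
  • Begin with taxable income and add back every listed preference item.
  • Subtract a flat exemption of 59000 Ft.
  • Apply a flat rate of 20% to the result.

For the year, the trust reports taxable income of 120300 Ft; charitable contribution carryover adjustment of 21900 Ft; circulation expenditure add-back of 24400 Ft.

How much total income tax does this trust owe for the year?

21520 Ft

Minimum tax:
  Adjusted income: 120300 Ft + 21900 Ft + 24400 Ft = 166600 Ft
  Less exemption 59000 Ft → base 107600 Ft
  107600 Ft × 20% = 21520 Ft

Regular tax:
  70000 Ft × 7% = 4900 Ft
  29000 Ft × 19% = 5510 Ft
  21300 Ft × 28% = 5964 Ft
  → 16374 Ft

21520 Ft > 16374 Ft, so the minimum tax is the binding amount.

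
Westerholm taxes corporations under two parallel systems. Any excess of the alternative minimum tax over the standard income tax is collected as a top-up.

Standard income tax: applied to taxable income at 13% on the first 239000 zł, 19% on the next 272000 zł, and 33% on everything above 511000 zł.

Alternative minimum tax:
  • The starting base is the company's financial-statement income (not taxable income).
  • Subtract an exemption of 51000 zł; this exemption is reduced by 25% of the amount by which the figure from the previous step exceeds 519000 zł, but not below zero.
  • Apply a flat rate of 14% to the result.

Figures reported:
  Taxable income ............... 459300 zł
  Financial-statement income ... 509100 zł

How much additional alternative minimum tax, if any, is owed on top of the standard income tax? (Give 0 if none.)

0 zł

Alternative minimum tax:
  Base (financial-statement income): 509100 zł
  Exemption: 509100 zł ≤ 519000 zł, so full 51000 zł applies
  Base: 509100 zł − 51000 zł = 458100 zł
  458100 zł × 14% = 64134 zł

Standard income tax:
  239000 zł × 13% = 31070 zł
  220300 zł × 19% = 41857 zł
  → 72927 zł

64134 zł ≤ 72927 zł, so no add-on is due.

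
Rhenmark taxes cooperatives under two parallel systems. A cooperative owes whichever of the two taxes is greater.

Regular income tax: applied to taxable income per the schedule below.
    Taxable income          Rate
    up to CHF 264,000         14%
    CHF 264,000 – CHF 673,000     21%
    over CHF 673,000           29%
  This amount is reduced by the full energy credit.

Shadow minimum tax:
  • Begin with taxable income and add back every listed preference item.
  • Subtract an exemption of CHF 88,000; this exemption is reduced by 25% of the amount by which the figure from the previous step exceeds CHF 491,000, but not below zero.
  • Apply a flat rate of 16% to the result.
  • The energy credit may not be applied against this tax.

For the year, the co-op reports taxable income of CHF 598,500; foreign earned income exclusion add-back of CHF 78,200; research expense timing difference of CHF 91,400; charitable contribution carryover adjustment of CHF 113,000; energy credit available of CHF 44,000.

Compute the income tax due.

Shadow minimum tax:
  Adjusted income: CHF 598,500 + CHF 78,200 + CHF 91,400 + CHF 113,000 = CHF 881,100
  Exemption: 25% × (CHF 881,100 − CHF 491,000) = CHF 97,525 ≥ CHF 88,000, so the exemption is fully phased out
  Base: CHF 881,100 − CHF 0 = CHF 881,100
  CHF 881,100 × 16% = CHF 140,976

Regular income tax:
  CHF 264,000 × 14% = CHF 36,960
  CHF 334,500 × 21% = CHF 70,245
  → CHF 107,205
  Less energy credit CHF 44,000 → CHF 63,205

CHF 140,976 > CHF 63,205, so the shadow minimum tax is the binding amount.

CHF 140,976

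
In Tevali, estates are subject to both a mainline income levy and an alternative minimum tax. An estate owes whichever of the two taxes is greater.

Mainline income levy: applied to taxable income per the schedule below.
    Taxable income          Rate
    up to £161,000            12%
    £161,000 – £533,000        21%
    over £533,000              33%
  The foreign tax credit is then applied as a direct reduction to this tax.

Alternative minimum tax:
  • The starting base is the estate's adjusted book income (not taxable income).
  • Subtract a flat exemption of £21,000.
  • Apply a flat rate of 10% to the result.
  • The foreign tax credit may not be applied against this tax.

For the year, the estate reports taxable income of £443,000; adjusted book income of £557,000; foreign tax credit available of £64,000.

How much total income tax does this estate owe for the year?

Alternative minimum tax:
  Base (adjusted book income): £557,000
  Less exemption £21,000 → base £536,000
  £536,000 × 10% = £53,600

Mainline income levy:
  £161,000 × 12% = £19,320
  £282,000 × 21% = £59,220
  → £78,540
  Less foreign tax credit £64,000 → £14,540

£53,600 > £14,540, so the alternative minimum tax is the binding amount.

£53,600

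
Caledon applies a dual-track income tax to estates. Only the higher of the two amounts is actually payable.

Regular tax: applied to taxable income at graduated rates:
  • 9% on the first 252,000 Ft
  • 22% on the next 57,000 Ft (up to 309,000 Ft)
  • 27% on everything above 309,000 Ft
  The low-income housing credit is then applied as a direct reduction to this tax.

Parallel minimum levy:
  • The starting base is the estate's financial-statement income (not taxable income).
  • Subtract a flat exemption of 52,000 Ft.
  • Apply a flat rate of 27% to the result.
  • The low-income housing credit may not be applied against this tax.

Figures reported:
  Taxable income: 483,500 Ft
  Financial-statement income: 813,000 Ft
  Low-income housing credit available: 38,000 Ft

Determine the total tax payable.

205,470 Ft

Parallel minimum levy:
  Base (financial-statement income): 813,000 Ft
  Less exemption 52,000 Ft → base 761,000 Ft
  761,000 Ft × 27% = 205,470 Ft

Regular tax:
  252,000 Ft × 9% = 22,680 Ft
  57,000 Ft × 22% = 12,540 Ft
  174,500 Ft × 27% = 47,115 Ft
  → 82,335 Ft
  Less low-income housing credit 38,000 Ft → 44,335 Ft

205,470 Ft > 44,335 Ft, so the parallel minimum levy is the binding amount.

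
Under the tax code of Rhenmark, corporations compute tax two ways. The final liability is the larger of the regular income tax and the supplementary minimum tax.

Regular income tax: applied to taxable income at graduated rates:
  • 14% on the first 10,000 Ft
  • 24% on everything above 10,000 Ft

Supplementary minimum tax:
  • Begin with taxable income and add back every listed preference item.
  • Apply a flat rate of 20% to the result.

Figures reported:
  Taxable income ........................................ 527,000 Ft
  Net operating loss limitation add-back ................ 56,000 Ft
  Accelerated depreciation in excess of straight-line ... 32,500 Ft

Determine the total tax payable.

Regular income tax:
  10,000 Ft × 14% = 1,400 Ft
  517,000 Ft × 24% = 124,080 Ft
  → 125,480 Ft

Supplementary minimum tax:
  Adjusted income: 527,000 Ft + 56,000 Ft + 32,500 Ft = 615,500 Ft
  615,500 Ft × 20% = 123,100 Ft

125,480 Ft > 123,100 Ft, so the regular income tax governs.

125,480 Ft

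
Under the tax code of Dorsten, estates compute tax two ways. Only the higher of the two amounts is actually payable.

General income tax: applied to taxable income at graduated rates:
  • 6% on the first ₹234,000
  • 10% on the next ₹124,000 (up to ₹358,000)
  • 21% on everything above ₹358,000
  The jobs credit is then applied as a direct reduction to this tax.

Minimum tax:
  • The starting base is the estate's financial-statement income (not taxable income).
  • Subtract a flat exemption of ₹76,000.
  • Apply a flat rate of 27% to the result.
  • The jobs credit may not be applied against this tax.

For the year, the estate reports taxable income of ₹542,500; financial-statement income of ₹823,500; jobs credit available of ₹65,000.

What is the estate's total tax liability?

Minimum tax:
  Base (financial-statement income): ₹823,500
  Less exemption ₹76,000 → base ₹747,500
  ₹747,500 × 27% = ₹201,825

General income tax:
  ₹234,000 × 6% = ₹14,040
  ₹124,000 × 10% = ₹12,400
  ₹184,500 × 21% = ₹38,745
  → ₹65,185
  Less jobs credit ₹65,000 → ₹185

₹201,825 > ₹185, so the minimum tax is the binding amount.

₹201,825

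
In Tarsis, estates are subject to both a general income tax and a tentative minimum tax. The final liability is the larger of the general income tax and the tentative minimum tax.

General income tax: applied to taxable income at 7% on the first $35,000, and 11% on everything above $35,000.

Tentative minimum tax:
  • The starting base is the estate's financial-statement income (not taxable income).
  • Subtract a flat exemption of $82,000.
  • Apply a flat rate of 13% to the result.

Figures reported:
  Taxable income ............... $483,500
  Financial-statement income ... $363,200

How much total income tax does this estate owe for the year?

Tentative minimum tax:
  Base (financial-statement income): $363,200
  Less exemption $82,000 → base $281,200
  $281,200 × 13% = $36,556

General income tax:
  $35,000 × 7% = $2,450
  $448,500 × 11% = $49,335
  → $51,785

$51,785 > $36,556, so the general income tax governs.

$51,785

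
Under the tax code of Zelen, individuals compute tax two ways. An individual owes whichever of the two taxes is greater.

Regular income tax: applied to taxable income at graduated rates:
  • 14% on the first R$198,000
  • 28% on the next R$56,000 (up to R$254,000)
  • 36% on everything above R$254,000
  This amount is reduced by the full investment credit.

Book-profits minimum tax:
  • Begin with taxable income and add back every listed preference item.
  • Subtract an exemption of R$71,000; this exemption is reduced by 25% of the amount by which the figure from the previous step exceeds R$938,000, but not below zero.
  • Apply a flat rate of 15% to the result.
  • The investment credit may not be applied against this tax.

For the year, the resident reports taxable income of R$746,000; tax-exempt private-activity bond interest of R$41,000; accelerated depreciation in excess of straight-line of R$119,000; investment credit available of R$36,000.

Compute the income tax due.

Regular income tax:
  R$198,000 × 14% = R$27,720
  R$56,000 × 28% = R$15,680
  R$492,000 × 36% = R$177,120
  → R$220,520
  Less investment credit R$36,000 → R$184,520

Book-profits minimum tax:
  Adjusted income: R$746,000 + R$41,000 + R$119,000 = R$906,000
  Exemption: R$906,000 ≤ R$938,000, so full R$71,000 applies
  Base: R$906,000 − R$71,000 = R$835,000
  R$835,000 × 15% = R$125,250

R$184,520 > R$125,250, so the regular income tax governs.

R$184,520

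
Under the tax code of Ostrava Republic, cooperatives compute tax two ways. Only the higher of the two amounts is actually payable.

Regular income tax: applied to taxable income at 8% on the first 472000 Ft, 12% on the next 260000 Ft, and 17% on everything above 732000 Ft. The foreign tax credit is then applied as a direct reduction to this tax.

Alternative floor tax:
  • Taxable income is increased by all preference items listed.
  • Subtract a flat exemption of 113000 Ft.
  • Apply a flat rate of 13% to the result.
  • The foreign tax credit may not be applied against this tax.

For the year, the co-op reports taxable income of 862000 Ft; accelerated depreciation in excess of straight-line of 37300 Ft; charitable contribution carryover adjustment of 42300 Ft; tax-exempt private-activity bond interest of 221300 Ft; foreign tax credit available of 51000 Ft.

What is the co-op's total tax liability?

136487 Ft

Regular income tax:
  472000 Ft × 8% = 37760 Ft
  260000 Ft × 12% = 31200 Ft
  130000 Ft × 17% = 22100 Ft
  → 91060 Ft
  Less foreign tax credit 51000 Ft → 40060 Ft

Alternative floor tax:
  Adjusted income: 862000 Ft + 37300 Ft + 42300 Ft + 221300 Ft = 1162900 Ft
  Less exemption 113000 Ft → base 1049900 Ft
  1049900 Ft × 13% = 136487 Ft

136487 Ft > 40060 Ft, so the alternative floor tax is the binding amount.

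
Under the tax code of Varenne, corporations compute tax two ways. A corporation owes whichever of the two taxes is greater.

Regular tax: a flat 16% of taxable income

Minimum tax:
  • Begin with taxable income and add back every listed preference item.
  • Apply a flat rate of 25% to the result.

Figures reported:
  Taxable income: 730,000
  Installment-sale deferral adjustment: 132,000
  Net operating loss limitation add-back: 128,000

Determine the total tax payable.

Regular tax:
  730,000 × 16% = 116,800

Minimum tax:
  Adjusted income: 730,000 + 132,000 + 128,000 = 990,000
  990,000 × 25% = 247,500

247,500 > 116,800, so the minimum tax is the binding amount.

247,500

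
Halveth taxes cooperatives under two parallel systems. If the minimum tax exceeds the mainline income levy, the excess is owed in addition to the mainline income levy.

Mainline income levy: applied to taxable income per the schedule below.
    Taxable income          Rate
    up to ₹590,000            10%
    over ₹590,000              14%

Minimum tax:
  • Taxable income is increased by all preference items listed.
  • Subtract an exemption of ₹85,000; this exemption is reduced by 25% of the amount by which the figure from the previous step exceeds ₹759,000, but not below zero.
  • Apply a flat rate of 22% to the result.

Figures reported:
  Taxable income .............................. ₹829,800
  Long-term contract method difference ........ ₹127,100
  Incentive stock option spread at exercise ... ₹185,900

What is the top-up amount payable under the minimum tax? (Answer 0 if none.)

₹158,844

Minimum tax:
  Adjusted income: ₹829,800 + ₹127,100 + ₹185,900 = ₹1,142,800
  Exemption: 25% × (₹1,142,800 − ₹759,000) = ₹95,950 ≥ ₹85,000, so the exemption is fully phased out
  Base: ₹1,142,800 − ₹0 = ₹1,142,800
  ₹1,142,800 × 22% = ₹251,416

Mainline income levy:
  ₹590,000 × 10% = ₹59,000
  ₹239,800 × 14% = ₹33,572
  → ₹92,572

Excess of minimum tax over mainline income levy: ₹251,416 − ₹92,572 = ₹158,844.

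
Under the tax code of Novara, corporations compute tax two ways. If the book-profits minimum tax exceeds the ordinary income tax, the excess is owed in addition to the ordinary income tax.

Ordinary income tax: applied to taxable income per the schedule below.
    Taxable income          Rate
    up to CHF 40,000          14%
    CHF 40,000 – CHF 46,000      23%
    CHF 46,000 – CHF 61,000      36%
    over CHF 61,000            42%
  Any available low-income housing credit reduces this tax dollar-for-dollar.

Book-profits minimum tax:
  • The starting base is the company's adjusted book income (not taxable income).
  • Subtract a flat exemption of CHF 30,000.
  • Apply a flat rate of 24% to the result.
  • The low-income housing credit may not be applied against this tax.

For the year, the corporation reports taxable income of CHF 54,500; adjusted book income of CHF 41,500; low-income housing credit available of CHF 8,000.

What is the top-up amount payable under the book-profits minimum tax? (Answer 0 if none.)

Book-profits minimum tax:
  Base (adjusted book income): CHF 41,500
  Less exemption CHF 30,000 → base CHF 11,500
  CHF 11,500 × 24% = CHF 2,760

Ordinary income tax:
  CHF 40,000 × 14% = CHF 5,600
  CHF 6,000 × 23% = CHF 1,380
  CHF 8,500 × 36% = CHF 3,060
  → CHF 10,040
  Less low-income housing credit CHF 8,000 → CHF 2,040

Excess of book-profits minimum tax over ordinary income tax: CHF 2,760 − CHF 2,040 = CHF 720.

CHF 720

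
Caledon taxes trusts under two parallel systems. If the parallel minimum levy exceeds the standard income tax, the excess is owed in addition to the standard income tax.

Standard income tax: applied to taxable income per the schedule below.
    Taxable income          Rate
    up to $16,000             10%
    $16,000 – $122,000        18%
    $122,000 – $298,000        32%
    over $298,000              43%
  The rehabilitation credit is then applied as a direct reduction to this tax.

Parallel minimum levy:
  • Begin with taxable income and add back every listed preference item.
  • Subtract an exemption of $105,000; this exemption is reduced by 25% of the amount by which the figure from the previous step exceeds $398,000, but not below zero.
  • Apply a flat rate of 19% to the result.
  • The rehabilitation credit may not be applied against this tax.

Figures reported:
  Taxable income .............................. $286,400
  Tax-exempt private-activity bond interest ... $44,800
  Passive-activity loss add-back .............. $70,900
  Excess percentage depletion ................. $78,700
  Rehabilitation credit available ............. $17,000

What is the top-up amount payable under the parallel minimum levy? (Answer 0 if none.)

Parallel minimum levy:
  Adjusted income: $286,400 + $44,800 + $70,900 + $78,700 = $480,800
  Exemption: $105,000 − 25% × ($480,800 − $398,000) = $105,000 − $20,700 = $84,300
  Base: $480,800 − $84,300 = $396,500
  $396,500 × 19% = $75,335

Standard income tax:
  $16,000 × 10% = $1,600
  $106,000 × 18% = $19,080
  $164,400 × 32% = $52,608
  → $73,288
  Less rehabilitation credit $17,000 → $56,288

Excess of parallel minimum levy over standard income tax: $75,335 − $56,288 = $19,047.

$19,047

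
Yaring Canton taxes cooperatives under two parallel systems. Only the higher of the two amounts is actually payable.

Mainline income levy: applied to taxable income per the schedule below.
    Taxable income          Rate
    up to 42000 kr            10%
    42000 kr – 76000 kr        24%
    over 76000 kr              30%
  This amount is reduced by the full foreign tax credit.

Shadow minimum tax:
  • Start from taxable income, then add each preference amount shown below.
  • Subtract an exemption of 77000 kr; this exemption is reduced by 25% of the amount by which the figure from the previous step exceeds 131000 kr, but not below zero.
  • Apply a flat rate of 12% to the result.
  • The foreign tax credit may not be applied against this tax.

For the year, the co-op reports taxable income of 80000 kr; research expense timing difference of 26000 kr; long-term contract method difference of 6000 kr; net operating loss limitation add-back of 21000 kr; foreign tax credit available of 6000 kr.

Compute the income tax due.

Mainline income levy:
  42000 kr × 10% = 4200 kr
  34000 kr × 24% = 8160 kr
  4000 kr × 30% = 1200 kr
  → 13560 kr
  Less foreign tax credit 6000 kr → 7560 kr

Shadow minimum tax:
  Adjusted income: 80000 kr + 26000 kr + 6000 kr + 21000 kr = 133000 kr
  Exemption: 77000 kr − 25% × (133000 kr − 131000 kr) = 77000 kr − 500 kr = 76500 kr
  Base: 133000 kr − 76500 kr = 56500 kr
  56500 kr × 12% = 6780 kr

7560 kr > 6780 kr, so the mainline income levy governs.

7560 kr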